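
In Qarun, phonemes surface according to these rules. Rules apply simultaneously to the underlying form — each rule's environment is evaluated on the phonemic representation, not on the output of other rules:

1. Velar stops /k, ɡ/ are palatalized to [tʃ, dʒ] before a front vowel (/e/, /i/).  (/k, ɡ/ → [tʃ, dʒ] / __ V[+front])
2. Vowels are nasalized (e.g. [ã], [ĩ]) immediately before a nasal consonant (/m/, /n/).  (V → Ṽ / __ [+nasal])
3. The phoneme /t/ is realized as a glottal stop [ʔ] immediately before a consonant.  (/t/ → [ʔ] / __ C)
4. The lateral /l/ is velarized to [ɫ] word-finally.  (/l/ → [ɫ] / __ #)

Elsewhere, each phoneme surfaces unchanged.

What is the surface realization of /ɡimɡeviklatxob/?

/ɡ/ — word-initial, before a front vowel — surfaces as [dʒ] (rule 1).
/i/ (between /ɡ/ and /m/): before a nasal consonant, so rule 2 applies → [ĩ].
/m/ — not in any rule's target class → [m].
Rule 1 applies to /ɡ/ (between /m/ and /e/: before a front vowel) → [dʒ].
/e/ (between /ɡ/ and /v/): rule 2 targets it, but not before a nasal consonant → unchanged [e].
/v/ — not in any rule's target class → [v].
/i/ — between /v/ and /k/; rule 2 does not apply here → [i].
/k/ (between /i/ and /l/) fails the environment for rule 1, so it stays [k].
/l/ (between /k/ and /a/) is in the target of rule 4 but the environment (word-finally) is not met → [l].
/a/ (between /l/ and /t/) is in the target of rule 2 but the environment (before a nasal consonant) is not met → [a].
/t/ — between /a/ and /x/, immediately before a consonant — surfaces as [ʔ] (rule 3).
/x/ (between /t/ and /o/) is unaffected → [x].
/o/ (between /x/ and /b/): rule 2 targets it, but not before a nasal consonant → unchanged [o].
/b/ (word-final): no rule targets it → [b].

[dʒĩmdʒeviklaʔxob]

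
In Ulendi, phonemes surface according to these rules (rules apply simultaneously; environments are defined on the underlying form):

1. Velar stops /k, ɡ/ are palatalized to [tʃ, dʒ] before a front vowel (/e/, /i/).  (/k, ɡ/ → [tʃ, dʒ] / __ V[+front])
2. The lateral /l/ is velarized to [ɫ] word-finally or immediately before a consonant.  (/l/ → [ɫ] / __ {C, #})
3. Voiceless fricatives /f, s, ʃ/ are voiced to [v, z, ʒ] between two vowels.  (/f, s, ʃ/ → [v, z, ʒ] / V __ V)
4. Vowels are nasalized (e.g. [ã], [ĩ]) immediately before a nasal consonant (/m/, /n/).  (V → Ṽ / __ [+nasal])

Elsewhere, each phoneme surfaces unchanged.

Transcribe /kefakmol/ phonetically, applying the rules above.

/k/ meets the environment for rule 1 (before a front vowel) → [tʃ].
/e/ (between /k/ and /f/) fails the environment for rule 4, so it stays [e].
Rule 3 applies to /f/ (between /e/ and /a/: between two vowels) → [v].
/a/ — between /f/ and /k/; rule 4 does not apply here → [a].
/k/ (between /a/ and /m/) fails the environment for rule 1, so it stays [k].
/o/ (between /m/ and /l/) is in the target of rule 4 but the environment (before a nasal consonant) is not met → [o].
Rule 2 applies to /l/ (word-final: word-finally or immediately before a consonant) → [ɫ].

[tʃevakmoɫ]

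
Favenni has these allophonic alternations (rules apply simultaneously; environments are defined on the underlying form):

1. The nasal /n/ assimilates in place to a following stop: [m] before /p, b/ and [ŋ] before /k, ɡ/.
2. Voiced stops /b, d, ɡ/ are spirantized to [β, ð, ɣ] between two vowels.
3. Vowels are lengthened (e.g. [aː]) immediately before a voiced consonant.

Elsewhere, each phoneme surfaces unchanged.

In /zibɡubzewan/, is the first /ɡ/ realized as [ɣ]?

/ɡ/ (between /b/ and /u/) fails the environment for rule 2, so it stays [ɡ].
The actual realization is [ɡ], not [ɣ].

No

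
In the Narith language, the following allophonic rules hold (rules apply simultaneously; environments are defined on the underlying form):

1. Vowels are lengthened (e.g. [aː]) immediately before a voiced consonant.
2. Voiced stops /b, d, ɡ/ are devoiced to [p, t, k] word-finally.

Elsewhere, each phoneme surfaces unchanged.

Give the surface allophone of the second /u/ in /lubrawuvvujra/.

/u/ — between /w/ and /v/, before a voiced consonant — surfaces as [uː] (rule 1).

[uː]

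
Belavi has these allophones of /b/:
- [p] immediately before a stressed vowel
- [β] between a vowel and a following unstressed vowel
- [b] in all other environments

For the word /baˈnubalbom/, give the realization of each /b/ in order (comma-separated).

[b], [β], [b]

Occurrence 1 (position 1): no conditioning environment matches → elsewhere allophone [b].
Occurrence 2 (position 5): between a vowel and a following unstressed vowel → [β].
Occurrence 3 (position 8): no conditioning environment matches → elsewhere allophone [b].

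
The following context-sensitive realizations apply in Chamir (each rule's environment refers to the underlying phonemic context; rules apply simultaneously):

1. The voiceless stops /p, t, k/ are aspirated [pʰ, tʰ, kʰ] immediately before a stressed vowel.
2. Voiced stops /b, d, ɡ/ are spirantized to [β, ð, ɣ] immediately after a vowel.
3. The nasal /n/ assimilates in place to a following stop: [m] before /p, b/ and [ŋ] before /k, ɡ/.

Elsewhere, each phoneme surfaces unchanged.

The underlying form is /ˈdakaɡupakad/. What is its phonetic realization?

[ˈdakaɣupakað]

/d/ — word-initial; rule 2 does not apply here → [d].
/a/ stays [a].
/k/ — between /a/ and /a/; rule 1 does not apply here → [k].
/a/ (between /k/ and /ɡ/): no rule targets it → [a].
Rule 2 applies to /ɡ/ (between /a/ and /u/: immediately after a vowel) → [ɣ].
/u/ (between /ɡ/ and /p/) is unaffected → [u].
/p/ — between /u/ and /a/; rule 1 does not apply here → [p].
/a/ stays [a].
/k/ (between /a/ and /a/) is in the target of rule 1 but the environment (immediately before a stressed vowel) is not met → [k].
/a/ — not in any rule's target class → [a].
Rule 2 applies to /d/ (word-final: immediately after a vowel) → [ð].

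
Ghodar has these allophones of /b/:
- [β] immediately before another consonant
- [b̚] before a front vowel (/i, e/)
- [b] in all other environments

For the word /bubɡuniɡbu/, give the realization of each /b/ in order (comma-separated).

Occurrence 1 (position 1): no conditioning environment matches → elsewhere allophone [b].
Occurrence 2 (position 3): immediately before another consonant → [β].
Occurrence 3 (position 9): no conditioning environment matches → elsewhere allophone [b].

[b], [β], [b]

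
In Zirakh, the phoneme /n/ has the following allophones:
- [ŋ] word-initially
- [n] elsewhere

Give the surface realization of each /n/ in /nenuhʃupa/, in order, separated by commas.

[ŋ], [n]

Occurrence 1 (position 1): word-initially → [ŋ].
Occurrence 2 (position 3): no conditioning environment matches → elsewhere allophone [n].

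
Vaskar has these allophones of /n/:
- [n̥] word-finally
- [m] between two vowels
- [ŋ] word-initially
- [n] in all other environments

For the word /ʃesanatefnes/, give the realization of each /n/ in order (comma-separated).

[m], [n]

Occurrence 1 (position 5): between two vowels → [m].
Occurrence 2 (position 10): no conditioning environment matches → elsewhere allophone [n].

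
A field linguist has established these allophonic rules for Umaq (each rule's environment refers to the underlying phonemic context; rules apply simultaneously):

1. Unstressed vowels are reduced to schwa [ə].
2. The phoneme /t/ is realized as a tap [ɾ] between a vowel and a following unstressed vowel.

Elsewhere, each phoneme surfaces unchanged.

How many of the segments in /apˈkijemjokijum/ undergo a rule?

5

Segments that undergo a rule: /a/ → [ə] (rule 1); /e/ → [ə] (rule 1); /o/ → [ə] (rule 1); /i/ → [ə] (rule 1); /u/ → [ə] (rule 1).
All other segments surface unchanged.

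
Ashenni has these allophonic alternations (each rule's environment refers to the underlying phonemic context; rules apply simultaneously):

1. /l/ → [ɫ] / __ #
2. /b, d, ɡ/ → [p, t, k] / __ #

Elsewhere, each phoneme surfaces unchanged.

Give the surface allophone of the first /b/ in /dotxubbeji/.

[b]

/b/ (between /u/ and /b/) fails the environment for rule 2, so it stays [b].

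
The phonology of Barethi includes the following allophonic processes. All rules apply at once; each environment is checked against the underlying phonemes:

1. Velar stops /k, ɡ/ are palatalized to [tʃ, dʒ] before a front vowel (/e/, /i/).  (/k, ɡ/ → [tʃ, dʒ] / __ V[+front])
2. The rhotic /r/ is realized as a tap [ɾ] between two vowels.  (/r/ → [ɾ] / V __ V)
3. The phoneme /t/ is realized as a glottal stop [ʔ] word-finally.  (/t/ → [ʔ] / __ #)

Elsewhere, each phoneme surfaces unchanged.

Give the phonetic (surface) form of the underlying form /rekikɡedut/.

/r/ (word-initial): rule 2 targets it, but not between two vowels → unchanged [r].
/e/ (between /r/ and /k/) is unaffected → [e].
Rule 1 applies to /k/ (between /e/ and /i/: before a front vowel) → [tʃ].
/i/ — not in any rule's target class → [i].
/k/ (between /i/ and /ɡ/): rule 1 targets it, but not before a front vowel → unchanged [k].
Rule 1 applies to /ɡ/ (between /k/ and /e/: before a front vowel) → [dʒ].
/e/ — not in any rule's target class → [e].
/d/ stays [d].
/u/ (between /d/ and /t/) is unaffected → [u].
Rule 3 applies to /t/ (word-final: word-finally) → [ʔ].

[retʃikdʒeduʔ]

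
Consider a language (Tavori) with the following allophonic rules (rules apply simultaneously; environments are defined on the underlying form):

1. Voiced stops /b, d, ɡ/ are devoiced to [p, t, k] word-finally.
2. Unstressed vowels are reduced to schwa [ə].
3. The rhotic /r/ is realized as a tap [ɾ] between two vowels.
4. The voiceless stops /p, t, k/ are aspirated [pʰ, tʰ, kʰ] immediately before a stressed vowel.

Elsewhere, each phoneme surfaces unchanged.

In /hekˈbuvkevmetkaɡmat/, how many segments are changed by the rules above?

Segments that undergo a rule: /e/ → [ə] (rule 2); /e/ → [ə] (rule 2); /e/ → [ə] (rule 2); /a/ → [ə] (rule 2); /a/ → [ə] (rule 2).
All other segments surface unchanged.

5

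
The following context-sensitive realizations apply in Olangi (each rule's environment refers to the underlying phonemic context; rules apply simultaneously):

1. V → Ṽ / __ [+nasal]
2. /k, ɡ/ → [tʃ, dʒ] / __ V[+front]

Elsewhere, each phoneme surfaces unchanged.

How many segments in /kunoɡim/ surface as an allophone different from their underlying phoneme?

3

Segments that undergo a rule: /u/ → [ũ] (rule 1); /ɡ/ → [dʒ] (rule 2); /i/ → [ĩ] (rule 1).
All other segments surface unchanged.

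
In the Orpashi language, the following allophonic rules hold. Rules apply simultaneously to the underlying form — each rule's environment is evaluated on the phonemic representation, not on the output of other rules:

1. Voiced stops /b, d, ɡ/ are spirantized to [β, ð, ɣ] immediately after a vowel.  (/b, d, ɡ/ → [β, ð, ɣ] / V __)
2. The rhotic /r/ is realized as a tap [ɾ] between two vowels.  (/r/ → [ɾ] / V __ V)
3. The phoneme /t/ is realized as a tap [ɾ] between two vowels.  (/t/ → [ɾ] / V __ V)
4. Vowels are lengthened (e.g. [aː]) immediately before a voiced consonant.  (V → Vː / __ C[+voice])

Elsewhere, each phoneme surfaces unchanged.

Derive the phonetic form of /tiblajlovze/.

[tiːβlaːjloːvze]

/t/ — word-initial; rule 3 does not apply here → [t].
/i/ — between /t/ and /b/, before a voiced consonant — surfaces as [iː] (rule 4).
/b/ (between /i/ and /l/): immediately after a vowel, so rule 1 applies → [β].
/l/ (between /b/ and /a/) is unaffected → [l].
/a/ (between /l/ and /j/): before a voiced consonant, so rule 4 applies → [aː].
/j/ stays [j].
/l/ stays [l].
Rule 4 applies to /o/ (between /l/ and /v/: before a voiced consonant) → [oː].
/v/ (between /o/ and /z/): no rule targets it → [v].
/z/ (between /v/ and /e/): no rule targets it → [z].
/e/ — word-final; rule 4 does not apply here → [e].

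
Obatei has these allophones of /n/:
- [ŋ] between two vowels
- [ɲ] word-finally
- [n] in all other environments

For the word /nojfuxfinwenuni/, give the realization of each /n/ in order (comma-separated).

[n], [n], [ŋ], [ŋ]

Occurrence 1 (position 1): no conditioning environment matches → elsewhere allophone [n].
Occurrence 2 (position 9): no conditioning environment matches → elsewhere allophone [n].
Occurrence 3 (position 12): between two vowels → [ŋ].
Occurrence 4 (position 14): between two vowels → [ŋ].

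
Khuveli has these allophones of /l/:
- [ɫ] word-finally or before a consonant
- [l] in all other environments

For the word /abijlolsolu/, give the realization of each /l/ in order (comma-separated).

[l], [ɫ], [l]

Occurrence 1 (position 5): no conditioning environment matches → elsewhere allophone [l].
Occurrence 2 (position 7): word-finally or before a consonant → [ɫ].
Occurrence 3 (position 10): no conditioning environment matches → elsewhere allophone [l].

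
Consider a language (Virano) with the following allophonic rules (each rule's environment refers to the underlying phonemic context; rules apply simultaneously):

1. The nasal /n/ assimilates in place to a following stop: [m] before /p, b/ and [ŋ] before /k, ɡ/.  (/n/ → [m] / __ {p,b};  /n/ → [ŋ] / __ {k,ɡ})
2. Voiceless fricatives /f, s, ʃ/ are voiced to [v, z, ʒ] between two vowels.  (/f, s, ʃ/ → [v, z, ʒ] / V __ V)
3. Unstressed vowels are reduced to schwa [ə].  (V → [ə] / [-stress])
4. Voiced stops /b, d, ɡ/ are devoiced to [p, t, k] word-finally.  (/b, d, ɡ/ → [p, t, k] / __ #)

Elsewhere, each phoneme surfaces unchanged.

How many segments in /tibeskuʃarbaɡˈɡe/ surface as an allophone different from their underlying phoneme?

Segments that undergo a rule: /i/ → [ə] (rule 3); /e/ → [ə] (rule 3); /u/ → [ə] (rule 3); /ʃ/ → [ʒ] (rule 2); /a/ → [ə] (rule 3); /a/ → [ə] (rule 3).
All other segments surface unchanged.

6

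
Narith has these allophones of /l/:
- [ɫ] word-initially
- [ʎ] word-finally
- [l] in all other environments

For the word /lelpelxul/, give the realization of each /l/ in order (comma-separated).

[ɫ], [l], [l], [ʎ]

Occurrence 1 (position 1): word-initially → [ɫ].
Occurrence 2 (position 3): no conditioning environment matches → elsewhere allophone [l].
Occurrence 3 (position 6): no conditioning environment matches → elsewhere allophone [l].
Occurrence 4 (position 9): word-finally → [ʎ].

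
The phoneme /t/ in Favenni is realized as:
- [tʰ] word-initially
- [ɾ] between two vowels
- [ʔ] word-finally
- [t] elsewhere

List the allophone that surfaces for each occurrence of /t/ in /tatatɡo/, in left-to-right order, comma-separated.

Occurrence 1 (position 1): word-initially → [tʰ].
Occurrence 2 (position 3): between two vowels → [ɾ].
Occurrence 3 (position 5): no conditioning environment matches → elsewhere allophone [t].

[tʰ], [ɾ], [t]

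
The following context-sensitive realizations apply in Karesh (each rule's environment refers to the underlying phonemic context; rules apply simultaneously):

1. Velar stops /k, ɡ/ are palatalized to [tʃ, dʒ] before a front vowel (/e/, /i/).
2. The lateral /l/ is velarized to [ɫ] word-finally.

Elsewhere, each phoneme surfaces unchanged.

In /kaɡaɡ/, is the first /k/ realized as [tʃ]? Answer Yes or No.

No

/k/ (word-initial): rule 1 targets it, but not before a front vowel → unchanged [k].
The actual realization is [k], not [tʃ].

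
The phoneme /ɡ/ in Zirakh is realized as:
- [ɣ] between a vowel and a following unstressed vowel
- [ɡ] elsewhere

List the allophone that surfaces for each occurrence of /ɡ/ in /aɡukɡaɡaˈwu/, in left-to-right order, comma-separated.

Occurrence 1 (position 2): between a vowel and a following unstressed vowel → [ɣ].
Occurrence 2 (position 5): no conditioning environment matches → elsewhere allophone [ɡ].
Occurrence 3 (position 7): between a vowel and a following unstressed vowel → [ɣ].

[ɣ], [ɡ], [ɣ]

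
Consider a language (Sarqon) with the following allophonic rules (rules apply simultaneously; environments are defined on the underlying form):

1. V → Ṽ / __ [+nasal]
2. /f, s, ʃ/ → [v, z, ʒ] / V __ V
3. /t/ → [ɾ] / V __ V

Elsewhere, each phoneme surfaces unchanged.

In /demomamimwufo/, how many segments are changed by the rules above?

5

Segments that undergo a rule: /e/ → [ẽ] (rule 1); /o/ → [õ] (rule 1); /a/ → [ã] (rule 1); /i/ → [ĩ] (rule 1); /f/ → [v] (rule 2).
All other segments surface unchanged.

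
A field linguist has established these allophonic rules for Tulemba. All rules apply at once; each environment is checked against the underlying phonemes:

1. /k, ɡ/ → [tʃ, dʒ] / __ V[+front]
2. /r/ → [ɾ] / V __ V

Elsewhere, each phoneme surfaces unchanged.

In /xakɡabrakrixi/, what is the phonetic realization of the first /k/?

/k/ (between /a/ and /ɡ/) is in the target of rule 1 but the environment (before a front vowel) is not met → [k].

[k]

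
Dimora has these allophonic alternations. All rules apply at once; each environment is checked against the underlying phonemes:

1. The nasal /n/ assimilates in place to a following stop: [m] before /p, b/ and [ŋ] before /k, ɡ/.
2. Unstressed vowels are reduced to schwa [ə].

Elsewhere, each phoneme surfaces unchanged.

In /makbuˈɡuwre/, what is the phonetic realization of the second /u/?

[u]

/u/ (between /ɡ/ and /w/) fails the environment for rule 2, so it stays [u].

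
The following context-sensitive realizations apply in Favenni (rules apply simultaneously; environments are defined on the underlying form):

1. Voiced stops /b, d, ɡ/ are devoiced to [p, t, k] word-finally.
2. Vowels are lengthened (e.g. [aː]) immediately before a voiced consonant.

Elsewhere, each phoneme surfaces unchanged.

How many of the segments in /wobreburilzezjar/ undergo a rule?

Segments that undergo a rule: /o/ → [oː] (rule 2); /e/ → [eː] (rule 2); /u/ → [uː] (rule 2); /i/ → [iː] (rule 2); /e/ → [eː] (rule 2); /a/ → [aː] (rule 2).
All other segments surface unchanged.

6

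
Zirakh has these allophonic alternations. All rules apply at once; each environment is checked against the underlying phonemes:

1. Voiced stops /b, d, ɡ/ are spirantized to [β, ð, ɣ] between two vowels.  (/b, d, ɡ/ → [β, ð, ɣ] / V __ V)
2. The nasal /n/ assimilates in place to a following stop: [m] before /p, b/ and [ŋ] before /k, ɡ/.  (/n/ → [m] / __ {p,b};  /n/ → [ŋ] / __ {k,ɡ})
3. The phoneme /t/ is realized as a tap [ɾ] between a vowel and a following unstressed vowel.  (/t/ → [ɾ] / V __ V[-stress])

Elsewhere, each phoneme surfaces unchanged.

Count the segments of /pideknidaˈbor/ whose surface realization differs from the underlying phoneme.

Segments that undergo a rule: /d/ → [ð] (rule 1); /d/ → [ð] (rule 1); /b/ → [β] (rule 1).
All other segments surface unchanged.

3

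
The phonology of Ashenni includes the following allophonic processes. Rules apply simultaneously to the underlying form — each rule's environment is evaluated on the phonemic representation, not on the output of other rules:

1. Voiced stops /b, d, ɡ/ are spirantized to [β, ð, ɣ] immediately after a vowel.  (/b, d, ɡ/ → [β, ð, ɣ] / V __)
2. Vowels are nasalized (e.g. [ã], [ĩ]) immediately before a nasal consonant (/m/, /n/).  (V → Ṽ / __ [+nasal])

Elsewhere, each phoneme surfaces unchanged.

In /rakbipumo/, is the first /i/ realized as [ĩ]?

No

/i/ (between /b/ and /p/): rule 2 targets it, but not before a nasal consonant → unchanged [i].
The actual realization is [i], not [ĩ].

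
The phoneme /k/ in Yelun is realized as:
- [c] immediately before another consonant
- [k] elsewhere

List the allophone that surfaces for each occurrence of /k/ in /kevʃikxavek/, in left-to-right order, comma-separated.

Occurrence 1 (position 1): no conditioning environment matches → elsewhere allophone [k].
Occurrence 2 (position 6): immediately before another consonant → [c].
Occurrence 3 (position 11): no conditioning environment matches → elsewhere allophone [k].

[k], [c], [k]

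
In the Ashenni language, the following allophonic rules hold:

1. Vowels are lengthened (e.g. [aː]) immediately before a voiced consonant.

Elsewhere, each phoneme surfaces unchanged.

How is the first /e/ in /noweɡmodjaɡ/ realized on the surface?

/e/ (between /w/ and /ɡ/): before a voiced consonant, so rule 1 applies → [eː].

[eː]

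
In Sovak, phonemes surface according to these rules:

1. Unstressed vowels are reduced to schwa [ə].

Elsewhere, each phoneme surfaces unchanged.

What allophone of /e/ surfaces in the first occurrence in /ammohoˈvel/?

[e]

/e/ (between /v/ and /l/) fails the environment for rule 1, so it stays [e].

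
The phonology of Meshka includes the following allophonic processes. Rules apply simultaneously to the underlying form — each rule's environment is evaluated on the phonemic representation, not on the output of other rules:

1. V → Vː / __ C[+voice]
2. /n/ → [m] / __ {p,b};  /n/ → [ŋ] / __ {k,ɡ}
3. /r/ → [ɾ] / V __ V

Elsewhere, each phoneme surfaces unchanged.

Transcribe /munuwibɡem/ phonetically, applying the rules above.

[muːnuːwiːbɡeːm]

/m/ (word-initial): no rule targets it → [m].
/u/ meets the environment for rule 1 (before a voiced consonant) → [uː].
/n/ (between /u/ and /u/) is in the target of rule 2 but the environment (before a labial or velar stop) is not met → [n].
Rule 1 applies to /u/ (between /n/ and /w/: before a voiced consonant) → [uː].
/w/ (between /u/ and /i/): no rule targets it → [w].
Rule 1 applies to /i/ (between /w/ and /b/: before a voiced consonant) → [iː].
/b/ (between /i/ and /ɡ/) is unaffected → [b].
/ɡ/ — not in any rule's target class → [ɡ].
/e/ — between /ɡ/ and /m/, before a voiced consonant — surfaces as [eː] (rule 1).
/m/ (word-final) is unaffected → [m].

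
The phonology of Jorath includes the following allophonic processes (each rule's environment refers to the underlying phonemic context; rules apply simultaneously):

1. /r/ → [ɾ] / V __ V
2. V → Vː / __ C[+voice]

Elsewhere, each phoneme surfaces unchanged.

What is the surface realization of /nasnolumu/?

/n/ stays [n].
/a/ (between /n/ and /s/) fails the environment for rule 2, so it stays [a].
/s/ (between /a/ and /n/): no rule targets it → [s].
/n/ (between /s/ and /o/) is unaffected → [n].
/o/ (between /n/ and /l/): before a voiced consonant, so rule 2 applies → [oː].
/l/ stays [l].
/u/ (between /l/ and /m/): before a voiced consonant, so rule 2 applies → [uː].
/m/ (between /u/ and /u/): no rule targets it → [m].
/u/ — word-final; rule 2 does not apply here → [u].

[nasnoːluːmu]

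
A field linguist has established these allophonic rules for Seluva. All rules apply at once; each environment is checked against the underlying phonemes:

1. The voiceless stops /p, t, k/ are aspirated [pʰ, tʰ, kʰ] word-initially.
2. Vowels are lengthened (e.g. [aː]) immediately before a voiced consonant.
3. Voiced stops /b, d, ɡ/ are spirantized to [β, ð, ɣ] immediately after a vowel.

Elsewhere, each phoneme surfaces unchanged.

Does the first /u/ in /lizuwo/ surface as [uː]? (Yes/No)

Yes

/u/ (between /z/ and /w/) occurs before a voiced consonant → [uː] by rule 2.
The actual realization is [uː], which matches [uː].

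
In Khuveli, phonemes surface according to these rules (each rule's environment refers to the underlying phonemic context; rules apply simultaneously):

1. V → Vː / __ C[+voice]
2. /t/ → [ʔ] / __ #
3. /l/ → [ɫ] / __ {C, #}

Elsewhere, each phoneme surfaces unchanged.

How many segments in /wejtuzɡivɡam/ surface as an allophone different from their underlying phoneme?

4

Segments that undergo a rule: /e/ → [eː] (rule 1); /u/ → [uː] (rule 1); /i/ → [iː] (rule 1); /a/ → [aː] (rule 1).
All other segments surface unchanged.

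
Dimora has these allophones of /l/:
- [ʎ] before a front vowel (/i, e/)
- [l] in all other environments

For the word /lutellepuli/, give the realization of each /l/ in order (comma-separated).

[l], [l], [ʎ], [ʎ]

Occurrence 1 (position 1): no conditioning environment matches → elsewhere allophone [l].
Occurrence 2 (position 5): no conditioning environment matches → elsewhere allophone [l].
Occurrence 3 (position 6): before a front vowel (/i, e/) → [ʎ].
Occurrence 4 (position 10): before a front vowel (/i, e/) → [ʎ].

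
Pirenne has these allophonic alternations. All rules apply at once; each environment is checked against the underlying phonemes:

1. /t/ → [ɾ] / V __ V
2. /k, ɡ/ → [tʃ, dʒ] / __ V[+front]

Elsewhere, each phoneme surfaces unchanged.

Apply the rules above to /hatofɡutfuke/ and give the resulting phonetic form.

[haɾofɡutfutʃe]

/h/ (word-initial): no rule targets it → [h].
/a/ — not in any rule's target class → [a].
/t/ — between /a/ and /o/, between two vowels — surfaces as [ɾ] (rule 1).
/o/ (between /t/ and /f/): no rule targets it → [o].
/f/ stays [f].
/ɡ/ (between /f/ and /u/): rule 2 targets it, but not before a front vowel → unchanged [ɡ].
/u/ (between /ɡ/ and /t/): no rule targets it → [u].
/t/ — between /u/ and /f/; rule 1 does not apply here → [t].
/f/ stays [f].
/u/ stays [u].
/k/ — between /u/ and /e/, before a front vowel — surfaces as [tʃ] (rule 2).
/e/ stays [e].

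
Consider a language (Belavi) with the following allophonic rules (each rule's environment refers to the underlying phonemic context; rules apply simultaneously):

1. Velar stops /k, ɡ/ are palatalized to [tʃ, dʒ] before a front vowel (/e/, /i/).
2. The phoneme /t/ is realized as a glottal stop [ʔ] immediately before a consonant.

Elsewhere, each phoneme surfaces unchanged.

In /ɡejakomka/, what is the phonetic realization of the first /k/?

/k/ — between /a/ and /o/; rule 1 does not apply here → [k].

[k]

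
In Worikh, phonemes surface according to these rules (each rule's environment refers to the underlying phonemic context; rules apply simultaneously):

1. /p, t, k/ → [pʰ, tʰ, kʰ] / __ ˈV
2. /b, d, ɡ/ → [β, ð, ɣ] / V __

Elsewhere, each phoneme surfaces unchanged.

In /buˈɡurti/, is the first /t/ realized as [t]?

Yes

/t/ (between /r/ and /i/) is in the target of rule 1 but the environment (immediately before a stressed vowel) is not met → [t].
The actual realization is [t], which matches [t].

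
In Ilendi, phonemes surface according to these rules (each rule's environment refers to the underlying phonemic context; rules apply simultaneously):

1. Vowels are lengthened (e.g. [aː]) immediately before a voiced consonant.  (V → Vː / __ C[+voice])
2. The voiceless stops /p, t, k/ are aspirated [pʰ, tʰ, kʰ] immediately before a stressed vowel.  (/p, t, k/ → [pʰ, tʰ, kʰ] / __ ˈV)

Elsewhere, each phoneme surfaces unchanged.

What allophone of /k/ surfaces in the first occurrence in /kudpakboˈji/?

/k/ (word-initial): rule 2 targets it, but not immediately before a stressed vowel → unchanged [k].

[k]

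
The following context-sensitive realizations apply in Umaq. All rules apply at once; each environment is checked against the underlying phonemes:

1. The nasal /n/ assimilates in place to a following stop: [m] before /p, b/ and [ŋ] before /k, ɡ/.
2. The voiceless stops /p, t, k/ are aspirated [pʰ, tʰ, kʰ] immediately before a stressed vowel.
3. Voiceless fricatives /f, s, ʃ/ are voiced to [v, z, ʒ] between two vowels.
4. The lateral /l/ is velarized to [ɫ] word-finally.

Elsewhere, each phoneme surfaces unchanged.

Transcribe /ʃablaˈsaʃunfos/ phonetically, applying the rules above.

/ʃ/ (word-initial) fails the environment for rule 3, so it stays [ʃ].
/a/ — not in any rule's target class → [a].
/b/ — not in any rule's target class → [b].
/l/ (between /b/ and /a/): rule 4 targets it, but not word-finally → unchanged [l].
/a/ (between /l/ and /s/): no rule targets it → [a].
/s/ (between /a/ and /a/) occurs between two vowels → [z] by rule 3.
/a/ stays [a].
/ʃ/ (between /a/ and /u/): between two vowels, so rule 3 applies → [ʒ].
/u/ (between /ʃ/ and /n/): no rule targets it → [u].
/n/ (between /u/ and /f/) is in the target of rule 1 but the environment (before a labial or velar stop) is not met → [n].
/f/ — between /n/ and /o/; rule 3 does not apply here → [f].
/o/ — not in any rule's target class → [o].
/s/ — word-final; rule 3 does not apply here → [s].

[ʃablaˈzaʒunfos]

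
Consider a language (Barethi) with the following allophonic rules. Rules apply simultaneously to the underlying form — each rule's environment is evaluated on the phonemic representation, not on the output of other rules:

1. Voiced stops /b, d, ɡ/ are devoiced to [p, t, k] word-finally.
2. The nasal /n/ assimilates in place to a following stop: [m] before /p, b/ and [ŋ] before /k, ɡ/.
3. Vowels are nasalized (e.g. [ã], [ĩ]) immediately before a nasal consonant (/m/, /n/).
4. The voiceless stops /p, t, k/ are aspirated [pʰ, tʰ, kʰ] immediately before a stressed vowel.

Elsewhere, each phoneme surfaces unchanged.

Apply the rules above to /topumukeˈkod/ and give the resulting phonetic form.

[topũmukeˈkʰot]

/t/ (word-initial): rule 4 targets it, but not immediately before a stressed vowel → unchanged [t].
/o/ — between /t/ and /p/; rule 3 does not apply here → [o].
/p/ (between /o/ and /u/): rule 4 targets it, but not immediately before a stressed vowel → unchanged [p].
/u/ — between /p/ and /m/, before a nasal consonant — surfaces as [ũ] (rule 3).
/u/ — between /m/ and /k/; rule 3 does not apply here → [u].
/k/ (between /u/ and /e/): rule 4 targets it, but not immediately before a stressed vowel → unchanged [k].
/e/ (between /k/ and /k/) fails the environment for rule 3, so it stays [e].
Rule 4 applies to /k/ (between /e/ and /o/: immediately before a stressed vowel) → [kʰ].
/o/ (between /k/ and /d/) fails the environment for rule 3, so it stays [o].
/d/ (word-final) occurs word-finally → [t] by rule 1.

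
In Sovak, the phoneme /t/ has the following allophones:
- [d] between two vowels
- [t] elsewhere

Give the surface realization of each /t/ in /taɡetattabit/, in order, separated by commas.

[t], [d], [t], [t], [t]

Occurrence 1 (position 1): no conditioning environment matches → elsewhere allophone [t].
Occurrence 2 (position 5): between two vowels → [d].
Occurrence 3 (position 7): no conditioning environment matches → elsewhere allophone [t].
Occurrence 4 (position 8): no conditioning environment matches → elsewhere allophone [t].
Occurrence 5 (position 12): no conditioning environment matches → elsewhere allophone [t].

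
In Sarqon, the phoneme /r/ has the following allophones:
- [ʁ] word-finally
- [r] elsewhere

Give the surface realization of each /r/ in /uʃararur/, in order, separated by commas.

[r], [r], [ʁ]

Occurrence 1 (position 4): no conditioning environment matches → elsewhere allophone [r].
Occurrence 2 (position 6): no conditioning environment matches → elsewhere allophone [r].
Occurrence 3 (position 8): word-finally → [ʁ].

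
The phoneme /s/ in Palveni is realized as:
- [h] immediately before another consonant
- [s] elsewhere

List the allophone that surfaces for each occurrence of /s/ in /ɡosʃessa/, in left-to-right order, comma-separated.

Occurrence 1 (position 3): immediately before another consonant → [h].
Occurrence 2 (position 6): immediately before another consonant → [h].
Occurrence 3 (position 7): no conditioning environment matches → elsewhere allophone [s].

[h], [h], [s]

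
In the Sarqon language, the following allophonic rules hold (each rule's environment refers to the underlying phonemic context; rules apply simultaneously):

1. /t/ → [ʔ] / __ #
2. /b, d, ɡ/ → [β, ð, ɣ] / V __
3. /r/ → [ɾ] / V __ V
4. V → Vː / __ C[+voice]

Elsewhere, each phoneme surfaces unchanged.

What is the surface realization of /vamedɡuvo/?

[vaːmeːðɡuːvo]

/v/ (word-initial) is unaffected → [v].
/a/ (between /v/ and /m/): before a voiced consonant, so rule 4 applies → [aː].
/m/ (between /a/ and /e/) is unaffected → [m].
/e/ — between /m/ and /d/, before a voiced consonant — surfaces as [eː] (rule 4).
/d/ (between /e/ and /ɡ/) occurs immediately after a vowel → [ð] by rule 2.
/ɡ/ (between /d/ and /u/) fails the environment for rule 2, so it stays [ɡ].
/u/ — between /ɡ/ and /v/, before a voiced consonant — surfaces as [uː] (rule 4).
/v/ (between /u/ and /o/): no rule targets it → [v].
/o/ — word-final; rule 4 does not apply here → [o].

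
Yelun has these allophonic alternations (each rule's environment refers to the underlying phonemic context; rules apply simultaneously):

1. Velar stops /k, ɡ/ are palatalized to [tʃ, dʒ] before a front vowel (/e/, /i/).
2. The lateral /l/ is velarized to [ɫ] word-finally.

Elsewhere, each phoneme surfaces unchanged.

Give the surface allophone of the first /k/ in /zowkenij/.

/k/ meets the environment for rule 1 (before a front vowel) → [tʃ].

[tʃ]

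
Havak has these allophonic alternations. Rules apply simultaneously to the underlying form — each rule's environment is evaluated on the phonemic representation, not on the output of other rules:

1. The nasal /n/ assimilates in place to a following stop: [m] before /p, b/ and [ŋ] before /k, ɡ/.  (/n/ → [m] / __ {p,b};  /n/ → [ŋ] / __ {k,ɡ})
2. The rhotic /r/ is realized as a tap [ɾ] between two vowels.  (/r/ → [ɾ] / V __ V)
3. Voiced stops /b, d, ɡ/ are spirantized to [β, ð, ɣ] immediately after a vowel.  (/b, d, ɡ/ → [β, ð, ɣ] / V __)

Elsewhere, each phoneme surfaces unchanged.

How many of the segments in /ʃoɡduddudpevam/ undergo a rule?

3

Segments that undergo a rule: /ɡ/ → [ɣ] (rule 3); /d/ → [ð] (rule 3); /d/ → [ð] (rule 3).
All other segments surface unchanged.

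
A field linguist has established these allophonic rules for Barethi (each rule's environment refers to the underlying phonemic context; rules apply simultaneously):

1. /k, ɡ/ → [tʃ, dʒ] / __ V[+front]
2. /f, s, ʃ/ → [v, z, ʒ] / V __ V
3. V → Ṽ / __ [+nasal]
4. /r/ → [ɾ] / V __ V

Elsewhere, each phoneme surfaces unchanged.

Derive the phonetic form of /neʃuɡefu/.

[neʒudʒevu]

/n/ (word-initial): no rule targets it → [n].
/e/ (between /n/ and /ʃ/): rule 3 targets it, but not before a nasal consonant → unchanged [e].
Rule 2 applies to /ʃ/ (between /e/ and /u/: between two vowels) → [ʒ].
/u/ (between /ʃ/ and /ɡ/) fails the environment for rule 3, so it stays [u].
/ɡ/ meets the environment for rule 1 (before a front vowel) → [dʒ].
/e/ (between /ɡ/ and /f/) fails the environment for rule 3, so it stays [e].
/f/ (between /e/ and /u/) occurs between two vowels → [v] by rule 2.
/u/ (word-final): rule 3 targets it, but not before a nasal consonant → unchanged [u].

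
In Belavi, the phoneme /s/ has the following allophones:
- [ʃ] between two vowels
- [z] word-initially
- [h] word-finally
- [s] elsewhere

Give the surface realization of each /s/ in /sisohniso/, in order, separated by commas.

Occurrence 1 (position 1): word-initially → [z].
Occurrence 2 (position 3): between two vowels → [ʃ].
Occurrence 3 (position 8): between two vowels → [ʃ].

[z], [ʃ], [ʃ]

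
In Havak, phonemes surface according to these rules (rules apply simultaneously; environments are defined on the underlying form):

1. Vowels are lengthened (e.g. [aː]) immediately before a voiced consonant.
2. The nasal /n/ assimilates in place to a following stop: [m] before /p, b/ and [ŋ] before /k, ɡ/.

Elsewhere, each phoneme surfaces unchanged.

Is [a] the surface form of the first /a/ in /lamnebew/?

No

/a/ (between /l/ and /m/) occurs before a voiced consonant → [aː] by rule 1.
The actual realization is [aː], not [a].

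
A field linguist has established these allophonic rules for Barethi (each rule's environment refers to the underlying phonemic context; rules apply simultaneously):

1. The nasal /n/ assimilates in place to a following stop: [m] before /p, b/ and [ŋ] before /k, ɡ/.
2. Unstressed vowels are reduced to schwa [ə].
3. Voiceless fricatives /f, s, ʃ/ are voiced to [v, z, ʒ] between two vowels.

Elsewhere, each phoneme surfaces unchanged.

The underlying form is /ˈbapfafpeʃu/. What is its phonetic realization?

[ˈbapfəfpəʒə]

/b/ stays [b].
/a/ (between /b/ and /p/) fails the environment for rule 2, so it stays [a].
/p/ — not in any rule's target class → [p].
/f/ (between /p/ and /a/): rule 3 targets it, but not between two vowels → unchanged [f].
/a/ — between /f/ and /f/, in an unstressed syllable — surfaces as [ə] (rule 2).
/f/ (between /a/ and /p/) fails the environment for rule 3, so it stays [f].
/p/ (between /f/ and /e/): no rule targets it → [p].
Rule 2 applies to /e/ (between /p/ and /ʃ/: in an unstressed syllable) → [ə].
/ʃ/ — between /e/ and /u/, between two vowels — surfaces as [ʒ] (rule 3).
/u/ (word-final): in an unstressed syllable, so rule 2 applies → [ə].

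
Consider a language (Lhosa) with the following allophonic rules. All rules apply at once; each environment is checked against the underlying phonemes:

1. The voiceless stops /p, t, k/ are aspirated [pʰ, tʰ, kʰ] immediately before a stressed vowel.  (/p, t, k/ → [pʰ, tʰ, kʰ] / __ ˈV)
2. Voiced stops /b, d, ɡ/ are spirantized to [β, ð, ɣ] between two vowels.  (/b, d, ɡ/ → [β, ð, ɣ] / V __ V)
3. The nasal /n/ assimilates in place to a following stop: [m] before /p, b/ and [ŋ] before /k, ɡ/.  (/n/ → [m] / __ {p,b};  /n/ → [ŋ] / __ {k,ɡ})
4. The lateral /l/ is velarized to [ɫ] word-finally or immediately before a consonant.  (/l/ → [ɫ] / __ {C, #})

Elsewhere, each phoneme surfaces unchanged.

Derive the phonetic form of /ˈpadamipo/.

/p/ meets the environment for rule 1 (immediately before a stressed vowel) → [pʰ].
/a/ stays [a].
/d/ — between /a/ and /a/, between two vowels — surfaces as [ð] (rule 2).
/a/ (between /d/ and /m/) is unaffected → [a].
/m/ (between /a/ and /i/) is unaffected → [m].
/i/ — not in any rule's target class → [i].
/p/ (between /i/ and /o/): rule 1 targets it, but not immediately before a stressed vowel → unchanged [p].
/o/ (word-final): no rule targets it → [o].

[ˈpʰaðamipo]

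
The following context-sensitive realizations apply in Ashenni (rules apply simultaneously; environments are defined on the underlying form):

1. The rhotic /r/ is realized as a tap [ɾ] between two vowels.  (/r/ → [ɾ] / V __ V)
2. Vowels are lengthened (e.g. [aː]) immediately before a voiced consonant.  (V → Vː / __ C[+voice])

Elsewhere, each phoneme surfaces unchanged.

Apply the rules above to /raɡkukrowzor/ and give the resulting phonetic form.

/r/ (word-initial) fails the environment for rule 1, so it stays [r].
/a/ meets the environment for rule 2 (before a voiced consonant) → [aː].
/u/ — between /k/ and /k/; rule 2 does not apply here → [u].
/r/ — between /k/ and /o/; rule 1 does not apply here → [r].
/o/ — between /r/ and /w/, before a voiced consonant — surfaces as [oː] (rule 2).
Rule 2 applies to /o/ (between /z/ and /r/: before a voiced consonant) → [oː].
/r/ (word-final) is in the target of rule 1 but the environment (between two vowels) is not met → [r].

[raːɡkukroːwzoːr]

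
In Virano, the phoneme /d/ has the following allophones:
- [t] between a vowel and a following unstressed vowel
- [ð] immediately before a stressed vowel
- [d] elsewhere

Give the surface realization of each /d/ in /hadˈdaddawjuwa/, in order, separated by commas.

Occurrence 1 (position 3): no conditioning environment matches → elsewhere allophone [d].
Occurrence 2 (position 4): immediately before a stressed vowel → [ð].
Occurrence 3 (position 6): no conditioning environment matches → elsewhere allophone [d].
Occurrence 4 (position 7): no conditioning environment matches → elsewhere allophone [d].

[d], [ð], [d], [d]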